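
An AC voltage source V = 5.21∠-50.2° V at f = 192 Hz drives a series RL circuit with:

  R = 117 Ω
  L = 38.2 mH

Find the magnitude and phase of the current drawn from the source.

Step 1 — Angular frequency: ω = 2π·f = 2π·192 = 1206 rad/s.
Step 2 — Component impedances:
  R: Z = R = 117 Ω
  L: Z = jωL = j·1206·0.0382 = 0 + j46.08 Ω
Step 3 — Series combination: Z_total = R + L = 117 + j46.08 Ω = 125.7∠21.5° Ω.
Step 4 — Source phasor: V = 5.21∠-50.2° V = 3.335 - j4.003 V.
Step 5 — Ohm's law: I = V / Z_total = (3.335 - j4.003) / (117 + j46.08) = 0.01301 - j0.03934 A.
Step 6 — Convert to polar: |I| = 0.04143 A, ∠I = -71.7°.

I = 0.04143∠-71.7° A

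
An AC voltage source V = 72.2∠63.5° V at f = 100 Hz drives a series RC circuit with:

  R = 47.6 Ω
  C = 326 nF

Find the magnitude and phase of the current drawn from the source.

Step 1 — Angular frequency: ω = 2π·f = 2π·100 = 628.3 rad/s.
Step 2 — Component impedances:
  R: Z = R = 47.6 Ω
  C: Z = 1/(jωC) = -j/(ω·C) = 0 - j4882 Ω
Step 3 — Series combination: Z_total = R + C = 47.6 - j4882 Ω = 4882∠-89.4° Ω.
Step 4 — Source phasor: V = 72.2∠63.5° V = 32.22 + j64.61 V.
Step 5 — Ohm's law: I = V / Z_total = (32.22 + j64.61) / (47.6 - j4882) = -0.01317 + j0.006727 A.
Step 6 — Convert to polar: |I| = 0.01479 A, ∠I = 152.9°.

I = 0.01479∠152.9° A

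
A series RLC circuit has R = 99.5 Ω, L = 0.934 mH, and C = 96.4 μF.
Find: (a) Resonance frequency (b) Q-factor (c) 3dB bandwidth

Step 1 — Resonance: ω₀ = 1/√(LC) = 1/√(0.000934·9.64e-05) = 3333 rad/s.
Step 2 — f₀ = ω₀/(2π) = 530.4 Hz.
Step 3 — Series Q: Q = ω₀L/R = 3333·0.000934/99.5 = 0.03128.
Step 4 — Bandwidth: Δω = ω₀/Q = 1.065e+05 rad/s; BW = Δω/(2π) = 1.695e+04 Hz.

(a) f₀ = 530.4 Hz  (b) Q = 0.03128  (c) BW = 1.695e+04 Hz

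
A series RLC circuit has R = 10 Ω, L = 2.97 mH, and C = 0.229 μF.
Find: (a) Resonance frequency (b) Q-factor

Step 1 — Resonance condition Im(Z)=0 gives ω₀ = 1/√(LC).
Step 2 — ω₀ = 1/√(0.00297·2.29e-07) = 3.834e+04 rad/s.
Step 3 — f₀ = ω₀/(2π) = 6103 Hz.
Step 4 — Series Q: Q = ω₀L/R = 3.834e+04·0.00297/10 = 11.39.

(a) f₀ = 6103 Hz  (b) Q = 11.39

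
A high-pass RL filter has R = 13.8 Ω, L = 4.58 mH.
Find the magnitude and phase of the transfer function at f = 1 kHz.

Step 1 — Angular frequency: ω = 2π·1000 = 6283 rad/s.
Step 2 — Transfer function: H(jω) = jωL/(R + jωL).
Step 3 — Numerator jωL = j·28.78; denominator R + jωL = 13.8 + j28.78.
Step 4 — H = 0.813 + j0.3899.
Step 5 — Magnitude: |H| = 0.9017 (-0.9 dB); phase: φ = 25.6°.

|H| = 0.9017 (-0.9 dB), φ = 25.6°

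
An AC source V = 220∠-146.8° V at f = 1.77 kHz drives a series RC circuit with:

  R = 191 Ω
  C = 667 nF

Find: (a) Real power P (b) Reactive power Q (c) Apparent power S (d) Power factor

Step 1 — Angular frequency: ω = 2π·f = 2π·1770 = 1.112e+04 rad/s.
Step 2 — Component impedances:
  R: Z = R = 191 Ω
  C: Z = 1/(jωC) = -j/(ω·C) = 0 - j134.8 Ω
Step 3 — Series combination: Z_total = R + C = 191 - j134.8 Ω = 233.8∠-35.2° Ω.
Step 4 — Source phasor: V = 220∠-146.8° V = -184.1 - j120.5 V.
Step 5 — Current: I = V / Z = -0.3462 - j0.875 A = 0.941∠-111.6° A.
Step 6 — Complex power: S = V·I* = 169.1 - j119.4 VA.
Step 7 — Real power: P = Re(S) = 169.1 W.
Step 8 — Reactive power: Q = Im(S) = -119.4 VAR.
Step 9 — Apparent power: |S| = 207 VA.
Step 10 — Power factor: PF = P/|S| = 0.817 (leading).

(a) P = 169.1 W  (b) Q = -119.4 VAR  (c) S = 207 VA  (d) PF = 0.817 (leading)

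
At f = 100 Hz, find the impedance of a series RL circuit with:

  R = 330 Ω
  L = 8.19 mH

Step 1 — Angular frequency: ω = 2π·f = 2π·100 = 628.3 rad/s.
Step 2 — Component impedances:
  R: Z = R = 330 Ω
  L: Z = jωL = j·628.3·0.00819 = 0 + j5.146 Ω
Step 3 — Series combination: Z_total = R + L = 330 + j5.146 Ω = 330∠0.9° Ω.

Z = 330 + j5.146 Ω = 330∠0.9° Ω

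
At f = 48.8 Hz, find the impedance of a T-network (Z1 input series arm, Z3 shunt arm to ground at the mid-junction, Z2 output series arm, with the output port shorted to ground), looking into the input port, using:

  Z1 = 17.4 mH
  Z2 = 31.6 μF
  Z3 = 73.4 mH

Step 1 — Angular frequency: ω = 2π·f = 2π·48.8 = 306.6 rad/s.
Step 2 — Component impedances:
  Z1: Z = jωL = j·306.6·0.0174 = 0 + j5.335 Ω
  Z2: Z = 1/(jωC) = -j/(ω·C) = 0 - j103.2 Ω
  Z3: Z = jωL = j·306.6·0.0734 = 0 + j22.51 Ω
Step 3 — With the output port shorted to ground, the output series arm Z2 runs from the junction to ground; the shunt arm Z3 also runs from the junction to ground. They appear in parallel: Z3 || Z2 = 0 + j28.78 Ω.
Step 4 — Series with input arm Z1: Z_in = Z1 + (Z3 || Z2) = 0 + j34.12 Ω = 34.12∠90.0° Ω.

Z = 0 + j34.12 Ω = 34.12∠90.0° Ω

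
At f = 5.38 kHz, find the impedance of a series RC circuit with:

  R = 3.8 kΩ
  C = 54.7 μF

Step 1 — Angular frequency: ω = 2π·f = 2π·5380 = 3.38e+04 rad/s.
Step 2 — Component impedances:
  R: Z = R = 3800 Ω
  C: Z = 1/(jωC) = -j/(ω·C) = 0 - j0.5408 Ω
Step 3 — Series combination: Z_total = R + C = 3800 - j0.5408 Ω = 3800∠-0.0° Ω.

Z = 3800 - j0.5408 Ω = 3800∠-0.0° Ω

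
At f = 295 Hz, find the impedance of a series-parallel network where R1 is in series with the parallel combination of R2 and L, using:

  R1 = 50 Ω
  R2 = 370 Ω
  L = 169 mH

Step 1 — Angular frequency: ω = 2π·f = 2π·295 = 1854 rad/s.
Step 2 — Component impedances:
  R1: Z = R = 50 Ω
  R2: Z = R = 370 Ω
  L: Z = jωL = j·1854·0.169 = 0 + j313.2 Ω
Step 3 — Parallel branch: R2 || L = 1/(1/R2 + 1/L) = 154.5 + j182.5 Ω.
Step 4 — Series with R1: Z_total = R1 + (R2 || L) = 204.5 + j182.5 Ω = 274.1∠41.7° Ω.

Z = 204.5 + j182.5 Ω = 274.1∠41.7° Ω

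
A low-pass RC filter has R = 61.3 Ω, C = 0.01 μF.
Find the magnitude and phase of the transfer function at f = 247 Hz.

Step 1 — Angular frequency: ω = 2π·247 = 1552 rad/s.
Step 2 — Transfer function: H(jω) = 1/(1 + jωRC).
Step 3 — Denominator: 1 + jωRC = 1 + j·1552·61.3·1e-08 = 1 + j0.0009513.
Step 4 — H = 1 - j0.0009513.
Step 5 — Magnitude: |H| = 1 (-0.0 dB); phase: φ = -0.1°.

|H| = 1 (-0.0 dB), φ = -0.1°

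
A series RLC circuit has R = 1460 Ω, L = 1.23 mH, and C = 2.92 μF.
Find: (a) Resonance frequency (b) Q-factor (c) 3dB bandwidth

Step 1 — Resonance: ω₀ = 1/√(LC) = 1/√(0.00123·2.92e-06) = 1.669e+04 rad/s.
Step 2 — f₀ = ω₀/(2π) = 2656 Hz.
Step 3 — Series Q: Q = ω₀L/R = 1.669e+04·0.00123/1460 = 0.01406.
Step 4 — Bandwidth: Δω = ω₀/Q = 1.187e+06 rad/s; BW = Δω/(2π) = 1.889e+05 Hz.

(a) f₀ = 2656 Hz  (b) Q = 0.01406  (c) BW = 1.889e+05 Hz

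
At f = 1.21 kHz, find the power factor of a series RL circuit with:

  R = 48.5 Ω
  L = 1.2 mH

Step 1 — Angular frequency: ω = 2π·f = 2π·1210 = 7603 rad/s.
Step 2 — Component impedances:
  R: Z = R = 48.5 Ω
  L: Z = jωL = j·7603·0.0012 = 0 + j9.123 Ω
Step 3 — Series combination: Z_total = R + L = 48.5 + j9.123 Ω = 49.35∠10.7° Ω.
Step 4 — Power factor: PF = cos(φ) = Re(Z)/|Z| = 48.5/49.35 = 0.9828.
Step 5 — Type: Im(Z) = 9.123 ⇒ lagging (phase φ = 10.7°).

PF = 0.9828 (lagging, φ = 10.7°)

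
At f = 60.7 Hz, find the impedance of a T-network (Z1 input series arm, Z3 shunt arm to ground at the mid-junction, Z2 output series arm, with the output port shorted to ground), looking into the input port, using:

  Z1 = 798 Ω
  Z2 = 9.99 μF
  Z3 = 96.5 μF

Step 1 — Angular frequency: ω = 2π·f = 2π·60.7 = 381.4 rad/s.
Step 2 — Component impedances:
  Z1: Z = R = 798 Ω
  Z2: Z = 1/(jωC) = -j/(ω·C) = 0 - j262.5 Ω
  Z3: Z = 1/(jωC) = -j/(ω·C) = 0 - j27.17 Ω
Step 3 — With the output port shorted to ground, the output series arm Z2 runs from the junction to ground; the shunt arm Z3 also runs from the junction to ground. They appear in parallel: Z3 || Z2 = 0 - j24.62 Ω.
Step 4 — Series with input arm Z1: Z_in = Z1 + (Z3 || Z2) = 798 - j24.62 Ω = 798.4∠-1.8° Ω.

Z = 798 - j24.62 Ω = 798.4∠-1.8° Ω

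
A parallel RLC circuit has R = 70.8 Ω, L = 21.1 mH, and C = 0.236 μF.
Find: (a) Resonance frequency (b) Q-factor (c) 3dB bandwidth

Step 1 — Resonance: ω₀ = 1/√(LC) = 1/√(0.0211·2.36e-07) = 1.417e+04 rad/s.
Step 2 — f₀ = ω₀/(2π) = 2255 Hz.
Step 3 — Parallel Q: Q = R/(ω₀L) = 70.8/(1.417e+04·0.0211) = 0.2368.
Step 4 — Bandwidth: Δω = ω₀/Q = 5.985e+04 rad/s; BW = Δω/(2π) = 9525 Hz.

(a) f₀ = 2255 Hz  (b) Q = 0.2368  (c) BW = 9525 Hz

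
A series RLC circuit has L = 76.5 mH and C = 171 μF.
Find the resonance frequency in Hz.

Step 1 — Resonance condition Im(Z)=0 gives ω₀ = 1/√(LC).
Step 2 — ω₀ = 1/√(0.0765·0.000171) = 276.5 rad/s.
Step 3 — f₀ = ω₀/(2π) = 44 Hz.

f₀ = 44 Hz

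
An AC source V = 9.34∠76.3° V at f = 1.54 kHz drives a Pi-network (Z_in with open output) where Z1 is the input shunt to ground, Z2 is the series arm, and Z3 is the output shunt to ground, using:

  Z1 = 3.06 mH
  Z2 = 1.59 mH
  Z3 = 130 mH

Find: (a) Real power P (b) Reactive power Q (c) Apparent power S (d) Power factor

Step 1 — Angular frequency: ω = 2π·f = 2π·1540 = 9676 rad/s.
Step 2 — Component impedances:
  Z1: Z = jωL = j·9676·0.00306 = 0 + j29.61 Ω
  Z2: Z = jωL = j·9676·0.00159 = 0 + j15.39 Ω
  Z3: Z = jωL = j·9676·0.13 = 0 + j1258 Ω
Step 3 — With open output, the series arm Z2 and the output shunt Z3 appear in series to ground: Z2 + Z3 = 0 + j1273 Ω.
Step 4 — Parallel with input shunt Z1: Z_in = Z1 || (Z2 + Z3) = 0 + j28.94 Ω = 28.94∠90.0° Ω.
Step 5 — Source phasor: V = 9.34∠76.3° V = 2.212 + j9.074 V.
Step 6 — Current: I = V / Z = 0.3136 - j0.07645 A = 0.3228∠-13.7° A.
Step 7 — Complex power: S = V·I* = 0 + j3.015 VA.
Step 8 — Real power: P = Re(S) = 0 W.
Step 9 — Reactive power: Q = Im(S) = 3.015 VAR.
Step 10 — Apparent power: |S| = 3.015 VA.
Step 11 — Power factor: PF = P/|S| = 0 (lagging).

(a) P = 0 W  (b) Q = 3.015 VAR  (c) S = 3.015 VA  (d) PF = 0 (lagging)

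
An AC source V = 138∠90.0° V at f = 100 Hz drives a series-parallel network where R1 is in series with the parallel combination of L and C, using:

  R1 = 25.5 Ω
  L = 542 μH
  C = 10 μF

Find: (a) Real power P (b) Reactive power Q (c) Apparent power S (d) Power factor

Step 1 — Angular frequency: ω = 2π·f = 2π·100 = 628.3 rad/s.
Step 2 — Component impedances:
  R1: Z = R = 25.5 Ω
  L: Z = jωL = j·628.3·0.000542 = 0 + j0.3405 Ω
  C: Z = 1/(jωC) = -j/(ω·C) = 0 - j159.2 Ω
Step 3 — Parallel branch: L || C = 1/(1/L + 1/C) = 0 + j0.3413 Ω.
Step 4 — Series with R1: Z_total = R1 + (L || C) = 25.5 + j0.3413 Ω = 25.5∠0.8° Ω.
Step 5 — Source phasor: V = 138∠90.0° V = 0 + j138 V.
Step 6 — Current: I = V / Z = 0.07242 + j5.411 A = 5.411∠89.2° A.
Step 7 — Complex power: S = V·I* = 746.7 + j9.993 VA.
Step 8 — Real power: P = Re(S) = 746.7 W.
Step 9 — Reactive power: Q = Im(S) = 9.993 VAR.
Step 10 — Apparent power: |S| = 746.8 VA.
Step 11 — Power factor: PF = P/|S| = 0.9999 (lagging).

(a) P = 746.7 W  (b) Q = 9.993 VAR  (c) S = 746.8 VA  (d) PF = 0.9999 (lagging)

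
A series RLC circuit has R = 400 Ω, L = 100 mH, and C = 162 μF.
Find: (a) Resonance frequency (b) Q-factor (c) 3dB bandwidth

Step 1 — Resonance: ω₀ = 1/√(LC) = 1/√(0.1·0.000162) = 248.5 rad/s.
Step 2 — f₀ = ω₀/(2π) = 39.54 Hz.
Step 3 — Series Q: Q = ω₀L/R = 248.5·0.1/400 = 0.06211.
Step 4 — Bandwidth: Δω = ω₀/Q = 4000 rad/s; BW = Δω/(2π) = 636.6 Hz.

(a) f₀ = 39.54 Hz  (b) Q = 0.06211  (c) BW = 636.6 Hz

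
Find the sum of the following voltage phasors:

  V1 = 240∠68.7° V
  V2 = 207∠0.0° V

Step 1 — Convert each phasor to rectangular form:
  V1 = 240·(cos(68.7°) + j·sin(68.7°)) = 87.18 + j223.6 V
  V2 = 207·(cos(0.0°) + j·sin(0.0°)) = 207 V
Step 2 — Sum components: V_total = 294.2 + j223.6 V.
Step 3 — Convert to polar: |V_total| = 369.5 V, ∠V_total = 37.2°.

V_total = 369.5∠37.2° V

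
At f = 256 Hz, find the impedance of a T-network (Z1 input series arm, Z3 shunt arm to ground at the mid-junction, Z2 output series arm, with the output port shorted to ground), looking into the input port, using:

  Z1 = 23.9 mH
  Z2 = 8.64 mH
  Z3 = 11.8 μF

Step 1 — Angular frequency: ω = 2π·f = 2π·256 = 1608 rad/s.
Step 2 — Component impedances:
  Z1: Z = jωL = j·1608·0.0239 = 0 + j38.44 Ω
  Z2: Z = jωL = j·1608·0.00864 = 0 + j13.9 Ω
  Z3: Z = 1/(jωC) = -j/(ω·C) = 0 - j52.69 Ω
Step 3 — With the output port shorted to ground, the output series arm Z2 runs from the junction to ground; the shunt arm Z3 also runs from the junction to ground. They appear in parallel: Z3 || Z2 = 0 + j18.88 Ω.
Step 4 — Series with input arm Z1: Z_in = Z1 + (Z3 || Z2) = 0 + j57.32 Ω = 57.32∠90.0° Ω.

Z = 0 + j57.32 Ω = 57.32∠90.0° Ω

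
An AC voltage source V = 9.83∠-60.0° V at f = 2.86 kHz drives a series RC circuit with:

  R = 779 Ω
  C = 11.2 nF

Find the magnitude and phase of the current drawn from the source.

Step 1 — Angular frequency: ω = 2π·f = 2π·2860 = 1.797e+04 rad/s.
Step 2 — Component impedances:
  R: Z = R = 779 Ω
  C: Z = 1/(jωC) = -j/(ω·C) = 0 - j4969 Ω
Step 3 — Series combination: Z_total = R + C = 779 - j4969 Ω = 5029∠-81.1° Ω.
Step 4 — Source phasor: V = 9.83∠-60.0° V = 4.915 - j8.513 V.
Step 5 — Ohm's law: I = V / Z_total = (4.915 - j8.513) / (779 - j4969) = 0.001824 + j0.0007033 A.
Step 6 — Convert to polar: |I| = 0.001955 A, ∠I = 21.1°.

I = 0.001955∠21.1° A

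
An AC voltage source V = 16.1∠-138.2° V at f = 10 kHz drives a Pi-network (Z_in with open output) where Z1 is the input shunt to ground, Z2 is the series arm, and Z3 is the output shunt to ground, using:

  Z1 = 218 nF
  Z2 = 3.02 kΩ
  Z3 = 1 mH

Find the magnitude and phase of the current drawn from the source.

Step 1 — Angular frequency: ω = 2π·f = 2π·1e+04 = 6.283e+04 rad/s.
Step 2 — Component impedances:
  Z1: Z = 1/(jωC) = -j/(ω·C) = 0 - j73.01 Ω
  Z2: Z = R = 3020 Ω
  Z3: Z = jωL = j·6.283e+04·0.001 = 0 + j62.83 Ω
Step 3 — With open output, the series arm Z2 and the output shunt Z3 appear in series to ground: Z2 + Z3 = 3020 + j62.83 Ω.
Step 4 — Parallel with input shunt Z1: Z_in = Z1 || (Z2 + Z3) = 1.765 - j73 Ω = 73.02∠-88.6° Ω.
Step 5 — Source phasor: V = 16.1∠-138.2° V = -12 - j10.73 V.
Step 6 — Ohm's law: I = V / Z_total = (-12 - j10.73) / (1.765 - j73) = 0.1429 - j0.1679 A.
Step 7 — Convert to polar: |I| = 0.2205 A, ∠I = -49.6°.

I = 0.2205∠-49.6° A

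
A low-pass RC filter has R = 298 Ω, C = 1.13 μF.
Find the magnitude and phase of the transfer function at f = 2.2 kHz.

Step 1 — Angular frequency: ω = 2π·2200 = 1.382e+04 rad/s.
Step 2 — Transfer function: H(jω) = 1/(1 + jωRC).
Step 3 — Denominator: 1 + jωRC = 1 + j·1.382e+04·298·1.13e-06 = 1 + j4.655.
Step 4 — H = 0.04412 - j0.2054.
Step 5 — Magnitude: |H| = 0.21 (-13.6 dB); phase: φ = -77.9°.

|H| = 0.21 (-13.6 dB), φ = -77.9°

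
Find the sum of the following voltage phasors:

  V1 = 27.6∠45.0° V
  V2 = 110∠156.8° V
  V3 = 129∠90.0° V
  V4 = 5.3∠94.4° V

Step 1 — Convert each phasor to rectangular form:
  V1 = 27.6·(cos(45.0°) + j·sin(45.0°)) = 19.52 + j19.52 V
  V2 = 110·(cos(156.8°) + j·sin(156.8°)) = -101.1 + j43.33 V
  V3 = 129·(cos(90.0°) + j·sin(90.0°)) = 0 + j129 V
  V4 = 5.3·(cos(94.4°) + j·sin(94.4°)) = -0.4066 + j5.284 V
Step 2 — Sum components: V_total = -82 + j197.1 V.
Step 3 — Convert to polar: |V_total| = 213.5 V, ∠V_total = 112.6°.

V_total = 213.5∠112.6° V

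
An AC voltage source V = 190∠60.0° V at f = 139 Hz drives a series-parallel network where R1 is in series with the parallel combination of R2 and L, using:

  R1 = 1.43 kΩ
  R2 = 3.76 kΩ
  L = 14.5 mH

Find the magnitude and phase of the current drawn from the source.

Step 1 — Angular frequency: ω = 2π·f = 2π·139 = 873.4 rad/s.
Step 2 — Component impedances:
  R1: Z = R = 1430 Ω
  R2: Z = R = 3760 Ω
  L: Z = jωL = j·873.4·0.0145 = 0 + j12.66 Ω
Step 3 — Parallel branch: R2 || L = 1/(1/R2 + 1/L) = 0.04265 + j12.66 Ω.
Step 4 — Series with R1: Z_total = R1 + (R2 || L) = 1430 + j12.66 Ω = 1430∠0.5° Ω.
Step 5 — Source phasor: V = 190∠60.0° V = 95 + j164.5 V.
Step 6 — Ohm's law: I = V / Z_total = (95 + j164.5) / (1430 + j12.66) = 0.06745 + j0.1145 A.
Step 7 — Convert to polar: |I| = 0.1329 A, ∠I = 59.5°.

I = 0.1329∠59.5° A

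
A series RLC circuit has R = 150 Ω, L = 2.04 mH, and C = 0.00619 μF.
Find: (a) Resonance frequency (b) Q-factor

Step 1 — Resonance condition Im(Z)=0 gives ω₀ = 1/√(LC).
Step 2 — ω₀ = 1/√(0.00204·6.19e-09) = 2.814e+05 rad/s.
Step 3 — f₀ = ω₀/(2π) = 4.479e+04 Hz.
Step 4 — Series Q: Q = ω₀L/R = 2.814e+05·0.00204/150 = 3.827.

(a) f₀ = 4.479e+04 Hz  (b) Q = 3.827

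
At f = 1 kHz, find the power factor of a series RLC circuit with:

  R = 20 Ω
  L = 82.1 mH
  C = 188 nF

Step 1 — Angular frequency: ω = 2π·f = 2π·1000 = 6283 rad/s.
Step 2 — Component impedances:
  R: Z = R = 20 Ω
  L: Z = jωL = j·6283·0.0821 = 0 + j515.8 Ω
  C: Z = 1/(jωC) = -j/(ω·C) = 0 - j846.6 Ω
Step 3 — Series combination: Z_total = R + L + C = 20 - j330.7 Ω = 331.3∠-86.5° Ω.
Step 4 — Power factor: PF = cos(φ) = Re(Z)/|Z| = 20/331.32 = 0.06036.
Step 5 — Type: Im(Z) = -330.7 ⇒ leading (phase φ = -86.5°).

PF = 0.06036 (leading, φ = -86.5°)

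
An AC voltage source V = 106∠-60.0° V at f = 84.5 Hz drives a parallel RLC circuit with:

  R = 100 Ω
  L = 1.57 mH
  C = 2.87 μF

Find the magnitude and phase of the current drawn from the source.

Step 1 — Angular frequency: ω = 2π·f = 2π·84.5 = 530.9 rad/s.
Step 2 — Component impedances:
  R: Z = R = 100 Ω
  L: Z = jωL = j·530.9·0.00157 = 0 + j0.8336 Ω
  C: Z = 1/(jωC) = -j/(ω·C) = 0 - j656.3 Ω
Step 3 — Parallel combination: 1/Z_total = 1/R + 1/L + 1/C; Z_total = 0.006965 + j0.8346 Ω = 0.8346∠89.5° Ω.
Step 4 — Source phasor: V = 106∠-60.0° V = 53 - j91.8 V.
Step 5 — Ohm's law: I = V / Z_total = (53 - j91.8) / (0.006965 + j0.8346) = -109.5 - j64.42 A.
Step 6 — Convert to polar: |I| = 127 A, ∠I = -149.5°.

I = 127∠-149.5° A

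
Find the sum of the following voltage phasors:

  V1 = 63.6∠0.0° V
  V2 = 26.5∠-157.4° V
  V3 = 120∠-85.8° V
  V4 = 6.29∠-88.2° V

Step 1 — Convert each phasor to rectangular form:
  V1 = 63.6·(cos(0.0°) + j·sin(0.0°)) = 63.6 V
  V2 = 26.5·(cos(-157.4°) + j·sin(-157.4°)) = -24.47 - j10.18 V
  V3 = 120·(cos(-85.8°) + j·sin(-85.8°)) = 8.789 - j119.7 V
  V4 = 6.29·(cos(-88.2°) + j·sin(-88.2°)) = 0.1976 - j6.287 V
Step 2 — Sum components: V_total = 48.12 - j136.1 V.
Step 3 — Convert to polar: |V_total| = 144.4 V, ∠V_total = -70.5°.

V_total = 144.4∠-70.5° V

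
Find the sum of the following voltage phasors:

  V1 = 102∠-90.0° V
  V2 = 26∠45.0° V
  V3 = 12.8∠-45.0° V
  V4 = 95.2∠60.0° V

Step 1 — Convert each phasor to rectangular form:
  V1 = 102·(cos(-90.0°) + j·sin(-90.0°)) = 0 - j102 V
  V2 = 26·(cos(45.0°) + j·sin(45.0°)) = 18.38 + j18.38 V
  V3 = 12.8·(cos(-45.0°) + j·sin(-45.0°)) = 9.051 - j9.051 V
  V4 = 95.2·(cos(60.0°) + j·sin(60.0°)) = 47.6 + j82.45 V
Step 2 — Sum components: V_total = 75.04 - j10.22 V.
Step 3 — Convert to polar: |V_total| = 75.73 V, ∠V_total = -7.8°.

V_total = 75.73∠-7.8° V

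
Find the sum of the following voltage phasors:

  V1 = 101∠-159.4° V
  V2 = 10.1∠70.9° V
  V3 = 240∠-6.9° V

Step 1 — Convert each phasor to rectangular form:
  V1 = 101·(cos(-159.4°) + j·sin(-159.4°)) = -94.54 - j35.54 V
  V2 = 10.1·(cos(70.9°) + j·sin(70.9°)) = 3.305 + j9.544 V
  V3 = 240·(cos(-6.9°) + j·sin(-6.9°)) = 238.3 - j28.83 V
Step 2 — Sum components: V_total = 147 - j54.82 V.
Step 3 — Convert to polar: |V_total| = 156.9 V, ∠V_total = -20.5°.

V_total = 156.9∠-20.5° V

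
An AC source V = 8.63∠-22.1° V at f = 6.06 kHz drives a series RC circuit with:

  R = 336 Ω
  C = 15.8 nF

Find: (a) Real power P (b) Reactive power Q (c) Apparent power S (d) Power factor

Step 1 — Angular frequency: ω = 2π·f = 2π·6060 = 3.808e+04 rad/s.
Step 2 — Component impedances:
  R: Z = R = 336 Ω
  C: Z = 1/(jωC) = -j/(ω·C) = 0 - j1662 Ω
Step 3 — Series combination: Z_total = R + C = 336 - j1662 Ω = 1696∠-78.6° Ω.
Step 4 — Source phasor: V = 8.63∠-22.1° V = 7.996 - j3.247 V.
Step 5 — Current: I = V / Z = 0.002811 + j0.004242 A = 0.005089∠56.5° A.
Step 6 — Complex power: S = V·I* = 0.008701 - j0.04305 VA.
Step 7 — Real power: P = Re(S) = 0.008701 W.
Step 8 — Reactive power: Q = Im(S) = -0.04305 VAR.
Step 9 — Apparent power: |S| = 0.04392 VA.
Step 10 — Power factor: PF = P/|S| = 0.1981 (leading).

(a) P = 0.008701 W  (b) Q = -0.04305 VAR  (c) S = 0.04392 VA  (d) PF = 0.1981 (leading)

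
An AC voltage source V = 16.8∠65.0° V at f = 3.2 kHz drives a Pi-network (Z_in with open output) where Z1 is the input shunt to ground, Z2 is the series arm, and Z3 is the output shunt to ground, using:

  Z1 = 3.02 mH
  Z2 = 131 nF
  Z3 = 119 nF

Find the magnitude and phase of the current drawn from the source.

Step 1 — Angular frequency: ω = 2π·f = 2π·3200 = 2.011e+04 rad/s.
Step 2 — Component impedances:
  Z1: Z = jωL = j·2.011e+04·0.00302 = 0 + j60.72 Ω
  Z2: Z = 1/(jωC) = -j/(ω·C) = 0 - j379.7 Ω
  Z3: Z = 1/(jωC) = -j/(ω·C) = 0 - j417.9 Ω
Step 3 — With open output, the series arm Z2 and the output shunt Z3 appear in series to ground: Z2 + Z3 = 0 - j797.6 Ω.
Step 4 — Parallel with input shunt Z1: Z_in = Z1 || (Z2 + Z3) = 0 + j65.72 Ω = 65.72∠90.0° Ω.
Step 5 — Source phasor: V = 16.8∠65.0° V = 7.1 + j15.23 V.
Step 6 — Ohm's law: I = V / Z_total = (7.1 + j15.23) / (0 + j65.72) = 0.2317 - j0.108 A.
Step 7 — Convert to polar: |I| = 0.2556 A, ∠I = -25.0°.

I = 0.2556∠-25.0° A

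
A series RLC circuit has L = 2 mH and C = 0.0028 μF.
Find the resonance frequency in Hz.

Step 1 — Resonance condition Im(Z)=0 gives ω₀ = 1/√(LC).
Step 2 — ω₀ = 1/√(0.002·2.8e-09) = 4.226e+05 rad/s.
Step 3 — f₀ = ω₀/(2π) = 6.726e+04 Hz.

f₀ = 6.726e+04 Hz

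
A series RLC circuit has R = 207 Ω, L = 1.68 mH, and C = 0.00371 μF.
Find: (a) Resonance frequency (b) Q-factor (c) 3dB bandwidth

Step 1 — Resonance condition Im(Z)=0 gives ω₀ = 1/√(LC).
Step 2 — ω₀ = 1/√(0.00168·3.71e-09) = 4.006e+05 rad/s.
Step 3 — f₀ = ω₀/(2π) = 6.375e+04 Hz.
Step 4 — Series Q: Q = ω₀L/R = 4.006e+05·0.00168/207 = 3.251.
Step 5 — 3dB bandwidth: Δω = ω₀/Q = 1.232e+05 rad/s; BW = Δω/(2π) = 1.961e+04 Hz.

(a) f₀ = 6.375e+04 Hz  (b) Q = 3.251  (c) BW = 1.961e+04 Hz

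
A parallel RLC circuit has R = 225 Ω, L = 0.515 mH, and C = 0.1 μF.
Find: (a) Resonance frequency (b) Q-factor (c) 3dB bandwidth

Step 1 — Resonance: ω₀ = 1/√(LC) = 1/√(0.000515·1e-07) = 1.393e+05 rad/s.
Step 2 — f₀ = ω₀/(2π) = 2.218e+04 Hz.
Step 3 — Parallel Q: Q = R/(ω₀L) = 225/(1.393e+05·0.000515) = 3.135.
Step 4 — Bandwidth: Δω = ω₀/Q = 4.444e+04 rad/s; BW = Δω/(2π) = 7074 Hz.

(a) f₀ = 2.218e+04 Hz  (b) Q = 3.135  (c) BW = 7074 Hz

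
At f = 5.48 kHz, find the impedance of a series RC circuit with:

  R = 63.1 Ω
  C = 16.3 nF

Step 1 — Angular frequency: ω = 2π·f = 2π·5480 = 3.443e+04 rad/s.
Step 2 — Component impedances:
  R: Z = R = 63.1 Ω
  C: Z = 1/(jωC) = -j/(ω·C) = 0 - j1782 Ω
Step 3 — Series combination: Z_total = R + C = 63.1 - j1782 Ω = 1783∠-88.0° Ω.

Z = 63.1 - j1782 Ω = 1783∠-88.0° Ω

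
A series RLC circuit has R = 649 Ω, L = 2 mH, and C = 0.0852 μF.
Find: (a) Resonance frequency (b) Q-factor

Step 1 — Resonance condition Im(Z)=0 gives ω₀ = 1/√(LC).
Step 2 — ω₀ = 1/√(0.002·8.52e-08) = 7.661e+04 rad/s.
Step 3 — f₀ = ω₀/(2π) = 1.219e+04 Hz.
Step 4 — Series Q: Q = ω₀L/R = 7.661e+04·0.002/649 = 0.2361.

(a) f₀ = 1.219e+04 Hz  (b) Q = 0.2361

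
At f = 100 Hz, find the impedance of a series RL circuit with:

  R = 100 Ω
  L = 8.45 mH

Step 1 — Angular frequency: ω = 2π·f = 2π·100 = 628.3 rad/s.
Step 2 — Component impedances:
  R: Z = R = 100 Ω
  L: Z = jωL = j·628.3·0.00845 = 0 + j5.309 Ω
Step 3 — Series combination: Z_total = R + L = 100 + j5.309 Ω = 100.1∠3.0° Ω.

Z = 100 + j5.309 Ω = 100.1∠3.0° Ω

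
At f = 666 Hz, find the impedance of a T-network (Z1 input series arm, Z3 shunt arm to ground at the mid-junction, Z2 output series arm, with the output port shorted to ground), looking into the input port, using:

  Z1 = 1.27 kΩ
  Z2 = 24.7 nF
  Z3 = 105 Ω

Step 1 — Angular frequency: ω = 2π·f = 2π·666 = 4185 rad/s.
Step 2 — Component impedances:
  Z1: Z = R = 1270 Ω
  Z2: Z = 1/(jωC) = -j/(ω·C) = 0 - j9675 Ω
  Z3: Z = R = 105 Ω
Step 3 — With the output port shorted to ground, the output series arm Z2 runs from the junction to ground; the shunt arm Z3 also runs from the junction to ground. They appear in parallel: Z3 || Z2 = 105 - j1.139 Ω.
Step 4 — Series with input arm Z1: Z_in = Z1 + (Z3 || Z2) = 1375 - j1.139 Ω = 1375∠-0.0° Ω.

Z = 1375 - j1.139 Ω = 1375∠-0.0° Ω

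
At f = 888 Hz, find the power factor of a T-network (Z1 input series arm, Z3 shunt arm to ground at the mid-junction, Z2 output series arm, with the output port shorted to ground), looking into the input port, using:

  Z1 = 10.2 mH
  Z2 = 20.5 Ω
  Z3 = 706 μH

Step 1 — Angular frequency: ω = 2π·f = 2π·888 = 5579 rad/s.
Step 2 — Component impedances:
  Z1: Z = jωL = j·5579·0.0102 = 0 + j56.91 Ω
  Z2: Z = R = 20.5 Ω
  Z3: Z = jωL = j·5579·0.000706 = 0 + j3.939 Ω
Step 3 — With the output port shorted to ground, the output series arm Z2 runs from the junction to ground; the shunt arm Z3 also runs from the junction to ground. They appear in parallel: Z3 || Z2 = 0.73 + j3.799 Ω.
Step 4 — Series with input arm Z1: Z_in = Z1 + (Z3 || Z2) = 0.73 + j60.71 Ω = 60.71∠89.3° Ω.
Step 5 — Power factor: PF = cos(φ) = Re(Z)/|Z| = 0.73/60.71 = 0.01202.
Step 6 — Type: Im(Z) = 60.71 ⇒ lagging (phase φ = 89.3°).

PF = 0.01202 (lagging, φ = 89.3°)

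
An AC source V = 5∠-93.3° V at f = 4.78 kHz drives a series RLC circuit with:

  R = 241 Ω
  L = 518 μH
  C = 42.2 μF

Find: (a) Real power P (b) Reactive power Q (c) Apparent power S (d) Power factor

Step 1 — Angular frequency: ω = 2π·f = 2π·4780 = 3.003e+04 rad/s.
Step 2 — Component impedances:
  R: Z = R = 241 Ω
  L: Z = jωL = j·3.003e+04·0.000518 = 0 + j15.56 Ω
  C: Z = 1/(jωC) = -j/(ω·C) = 0 - j0.789 Ω
Step 3 — Series combination: Z_total = R + L + C = 241 + j14.77 Ω = 241.5∠3.5° Ω.
Step 4 — Source phasor: V = 5∠-93.3° V = -0.2878 - j4.992 V.
Step 5 — Current: I = V / Z = -0.002454 - j0.02056 A = 0.02071∠-96.8° A.
Step 6 — Complex power: S = V·I* = 0.1033 + j0.006333 VA.
Step 7 — Real power: P = Re(S) = 0.1033 W.
Step 8 — Reactive power: Q = Im(S) = 0.006333 VAR.
Step 9 — Apparent power: |S| = 0.1035 VA.
Step 10 — Power factor: PF = P/|S| = 0.9981 (lagging).

(a) P = 0.1033 W  (b) Q = 0.006333 VAR  (c) S = 0.1035 VA  (d) PF = 0.9981 (lagging)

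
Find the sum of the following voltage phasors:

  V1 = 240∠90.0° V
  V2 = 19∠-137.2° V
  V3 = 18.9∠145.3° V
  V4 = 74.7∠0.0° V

Step 1 — Convert each phasor to rectangular form:
  V1 = 240·(cos(90.0°) + j·sin(90.0°)) = 0 + j240 V
  V2 = 19·(cos(-137.2°) + j·sin(-137.2°)) = -13.94 - j12.91 V
  V3 = 18.9·(cos(145.3°) + j·sin(145.3°)) = -15.54 + j10.76 V
  V4 = 74.7·(cos(0.0°) + j·sin(0.0°)) = 74.7 V
Step 2 — Sum components: V_total = 45.22 + j237.8 V.
Step 3 — Convert to polar: |V_total| = 242.1 V, ∠V_total = 79.2°.

V_total = 242.1∠79.2° V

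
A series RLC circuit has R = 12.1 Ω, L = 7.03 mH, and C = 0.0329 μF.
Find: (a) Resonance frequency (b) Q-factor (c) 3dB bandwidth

Step 1 — Resonance: ω₀ = 1/√(LC) = 1/√(0.00703·3.29e-08) = 6.575e+04 rad/s.
Step 2 — f₀ = ω₀/(2π) = 1.047e+04 Hz.
Step 3 — Series Q: Q = ω₀L/R = 6.575e+04·0.00703/12.1 = 38.2.
Step 4 — Bandwidth: Δω = ω₀/Q = 1721 rad/s; BW = Δω/(2π) = 273.9 Hz.

(a) f₀ = 1.047e+04 Hz  (b) Q = 38.2  (c) BW = 273.9 Hz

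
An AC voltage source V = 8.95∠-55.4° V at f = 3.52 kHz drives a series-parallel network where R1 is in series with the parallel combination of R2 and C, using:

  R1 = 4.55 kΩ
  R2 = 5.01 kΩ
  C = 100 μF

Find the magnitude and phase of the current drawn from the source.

Step 1 — Angular frequency: ω = 2π·f = 2π·3520 = 2.212e+04 rad/s.
Step 2 — Component impedances:
  R1: Z = R = 4550 Ω
  R2: Z = R = 5010 Ω
  C: Z = 1/(jωC) = -j/(ω·C) = 0 - j0.4521 Ω
Step 3 — Parallel branch: R2 || C = 1/(1/R2 + 1/C) = 4.081e-05 - j0.4521 Ω.
Step 4 — Series with R1: Z_total = R1 + (R2 || C) = 4550 - j0.4521 Ω = 4550∠-0.0° Ω.
Step 5 — Source phasor: V = 8.95∠-55.4° V = 5.082 - j7.367 V.
Step 6 — Ohm's law: I = V / Z_total = (5.082 - j7.367) / (4550 - j0.4521) = 0.001117 - j0.001619 A.
Step 7 — Convert to polar: |I| = 0.001967 A, ∠I = -55.4°.

I = 0.001967∠-55.4° A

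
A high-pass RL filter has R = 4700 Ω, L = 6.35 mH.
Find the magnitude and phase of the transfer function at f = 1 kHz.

Step 1 — Angular frequency: ω = 2π·1000 = 6283 rad/s.
Step 2 — Transfer function: H(jω) = jωL/(R + jωL).
Step 3 — Numerator jωL = j·39.9; denominator R + jωL = 4700 + j39.9.
Step 4 — H = 7.206e-05 + j0.008488.
Step 5 — Magnitude: |H| = 0.008489 (-41.4 dB); phase: φ = 89.5°.

|H| = 0.008489 (-41.4 dB), φ = 89.5°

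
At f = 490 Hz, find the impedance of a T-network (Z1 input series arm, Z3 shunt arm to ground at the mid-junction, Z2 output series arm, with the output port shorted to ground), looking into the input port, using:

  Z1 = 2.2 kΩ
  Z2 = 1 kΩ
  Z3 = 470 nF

Step 1 — Angular frequency: ω = 2π·f = 2π·490 = 3079 rad/s.
Step 2 — Component impedances:
  Z1: Z = R = 2200 Ω
  Z2: Z = R = 1000 Ω
  Z3: Z = 1/(jωC) = -j/(ω·C) = 0 - j691.1 Ω
Step 3 — With the output port shorted to ground, the output series arm Z2 runs from the junction to ground; the shunt arm Z3 also runs from the junction to ground. They appear in parallel: Z3 || Z2 = 323.2 - j467.7 Ω.
Step 4 — Series with input arm Z1: Z_in = Z1 + (Z3 || Z2) = 2523 - j467.7 Ω = 2566∠-10.5° Ω.

Z = 2523 - j467.7 Ω = 2566∠-10.5° Ω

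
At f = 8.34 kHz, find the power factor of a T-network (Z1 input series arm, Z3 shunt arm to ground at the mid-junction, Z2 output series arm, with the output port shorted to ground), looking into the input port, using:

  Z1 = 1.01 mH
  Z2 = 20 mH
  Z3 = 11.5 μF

Step 1 — Angular frequency: ω = 2π·f = 2π·8340 = 5.24e+04 rad/s.
Step 2 — Component impedances:
  Z1: Z = jωL = j·5.24e+04·0.00101 = 0 + j52.93 Ω
  Z2: Z = jωL = j·5.24e+04·0.02 = 0 + j1048 Ω
  Z3: Z = 1/(jωC) = -j/(ω·C) = 0 - j1.659 Ω
Step 3 — With the output port shorted to ground, the output series arm Z2 runs from the junction to ground; the shunt arm Z3 also runs from the junction to ground. They appear in parallel: Z3 || Z2 = 0 - j1.662 Ω.
Step 4 — Series with input arm Z1: Z_in = Z1 + (Z3 || Z2) = 0 + j51.26 Ω = 51.26∠90.0° Ω.
Step 5 — Power factor: PF = cos(φ) = Re(Z)/|Z| = 0/51.26 = 0.
Step 6 — Type: Im(Z) = 51.26 ⇒ lagging (phase φ = 90.0°).

PF = 0 (lagging, φ = 90.0°)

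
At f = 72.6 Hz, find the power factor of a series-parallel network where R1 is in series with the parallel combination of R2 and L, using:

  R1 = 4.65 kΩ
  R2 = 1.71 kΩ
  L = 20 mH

Step 1 — Angular frequency: ω = 2π·f = 2π·72.6 = 456.2 rad/s.
Step 2 — Component impedances:
  R1: Z = R = 4650 Ω
  R2: Z = R = 1710 Ω
  L: Z = jωL = j·456.2·0.02 = 0 + j9.123 Ω
Step 3 — Parallel branch: R2 || L = 1/(1/R2 + 1/L) = 0.04867 + j9.123 Ω.
Step 4 — Series with R1: Z_total = R1 + (R2 || L) = 4650 + j9.123 Ω = 4650∠0.1° Ω.
Step 5 — Power factor: PF = cos(φ) = Re(Z)/|Z| = 4650/4650 = 1.
Step 6 — Type: Im(Z) = 9.123 ⇒ lagging (phase φ = 0.1°).

PF = 1 (lagging, φ = 0.1°)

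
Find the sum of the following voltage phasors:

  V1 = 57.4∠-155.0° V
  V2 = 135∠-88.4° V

Step 1 — Convert each phasor to rectangular form:
  V1 = 57.4·(cos(-155.0°) + j·sin(-155.0°)) = -52.02 - j24.26 V
  V2 = 135·(cos(-88.4°) + j·sin(-88.4°)) = 3.769 - j134.9 V
Step 2 — Sum components: V_total = -48.25 - j159.2 V.
Step 3 — Convert to polar: |V_total| = 166.4 V, ∠V_total = -106.9°.

V_total = 166.4∠-106.9° V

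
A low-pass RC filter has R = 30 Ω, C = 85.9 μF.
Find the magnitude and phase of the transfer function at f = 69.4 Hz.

Step 1 — Angular frequency: ω = 2π·69.4 = 436.1 rad/s.
Step 2 — Transfer function: H(jω) = 1/(1 + jωRC).
Step 3 — Denominator: 1 + jωRC = 1 + j·436.1·30·8.59e-05 = 1 + j1.124.
Step 4 — H = 0.4419 - j0.4966.
Step 5 — Magnitude: |H| = 0.6648 (-3.5 dB); phase: φ = -48.3°.

|H| = 0.6648 (-3.5 dB), φ = -48.3°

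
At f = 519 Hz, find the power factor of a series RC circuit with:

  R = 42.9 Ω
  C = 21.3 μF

Step 1 — Angular frequency: ω = 2π·f = 2π·519 = 3261 rad/s.
Step 2 — Component impedances:
  R: Z = R = 42.9 Ω
  C: Z = 1/(jωC) = -j/(ω·C) = 0 - j14.4 Ω
Step 3 — Series combination: Z_total = R + C = 42.9 - j14.4 Ω = 45.25∠-18.6° Ω.
Step 4 — Power factor: PF = cos(φ) = Re(Z)/|Z| = 42.9/45.251 = 0.948.
Step 5 — Type: Im(Z) = -14.4 ⇒ leading (phase φ = -18.6°).

PF = 0.948 (leading, φ = -18.6°)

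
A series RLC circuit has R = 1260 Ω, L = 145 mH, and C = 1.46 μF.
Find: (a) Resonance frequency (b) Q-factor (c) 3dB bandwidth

Step 1 — Resonance: ω₀ = 1/√(LC) = 1/√(0.145·1.46e-06) = 2173 rad/s.
Step 2 — f₀ = ω₀/(2π) = 345.9 Hz.
Step 3 — Series Q: Q = ω₀L/R = 2173·0.145/1260 = 0.2501.
Step 4 — Bandwidth: Δω = ω₀/Q = 8690 rad/s; BW = Δω/(2π) = 1383 Hz.

(a) f₀ = 345.9 Hz  (b) Q = 0.2501  (c) BW = 1383 Hz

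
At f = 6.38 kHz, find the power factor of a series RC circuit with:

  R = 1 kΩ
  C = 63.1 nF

Step 1 — Angular frequency: ω = 2π·f = 2π·6380 = 4.009e+04 rad/s.
Step 2 — Component impedances:
  R: Z = R = 1000 Ω
  C: Z = 1/(jωC) = -j/(ω·C) = 0 - j395.3 Ω
Step 3 — Series combination: Z_total = R + C = 1000 - j395.3 Ω = 1075∠-21.6° Ω.
Step 4 — Power factor: PF = cos(φ) = Re(Z)/|Z| = 1000/1075.3 = 0.93.
Step 5 — Type: Im(Z) = -395.3 ⇒ leading (phase φ = -21.6°).

PF = 0.93 (leading, φ = -21.6°)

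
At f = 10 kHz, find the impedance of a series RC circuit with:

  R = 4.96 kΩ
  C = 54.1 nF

Step 1 — Angular frequency: ω = 2π·f = 2π·1e+04 = 6.283e+04 rad/s.
Step 2 — Component impedances:
  R: Z = R = 4960 Ω
  C: Z = 1/(jωC) = -j/(ω·C) = 0 - j294.2 Ω
Step 3 — Series combination: Z_total = R + C = 4960 - j294.2 Ω = 4969∠-3.4° Ω.

Z = 4960 - j294.2 Ω = 4969∠-3.4° Ω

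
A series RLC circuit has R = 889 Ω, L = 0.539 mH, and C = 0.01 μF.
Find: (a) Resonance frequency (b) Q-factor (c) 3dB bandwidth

Step 1 — Resonance: ω₀ = 1/√(LC) = 1/√(0.000539·1e-08) = 4.307e+05 rad/s.
Step 2 — f₀ = ω₀/(2π) = 6.855e+04 Hz.
Step 3 — Series Q: Q = ω₀L/R = 4.307e+05·0.000539/889 = 0.2612.
Step 4 — Bandwidth: Δω = ω₀/Q = 1.649e+06 rad/s; BW = Δω/(2π) = 2.625e+05 Hz.

(a) f₀ = 6.855e+04 Hz  (b) Q = 0.2612  (c) BW = 2.625e+05 Hz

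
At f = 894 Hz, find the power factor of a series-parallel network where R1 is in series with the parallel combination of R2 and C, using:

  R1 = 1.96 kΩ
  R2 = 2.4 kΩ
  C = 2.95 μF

Step 1 — Angular frequency: ω = 2π·f = 2π·894 = 5617 rad/s.
Step 2 — Component impedances:
  R1: Z = R = 1960 Ω
  R2: Z = R = 2400 Ω
  C: Z = 1/(jωC) = -j/(ω·C) = 0 - j60.35 Ω
Step 3 — Parallel branch: R2 || C = 1/(1/R2 + 1/C) = 1.516 - j60.31 Ω.
Step 4 — Series with R1: Z_total = R1 + (R2 || C) = 1962 - j60.31 Ω = 1962∠-1.8° Ω.
Step 5 — Power factor: PF = cos(φ) = Re(Z)/|Z| = 1961.5/1962.4 = 0.9995.
Step 6 — Type: Im(Z) = -60.31 ⇒ leading (phase φ = -1.8°).

PF = 0.9995 (leading, φ = -1.8°)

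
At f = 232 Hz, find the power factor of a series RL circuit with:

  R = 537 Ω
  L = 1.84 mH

Step 1 — Angular frequency: ω = 2π·f = 2π·232 = 1458 rad/s.
Step 2 — Component impedances:
  R: Z = R = 537 Ω
  L: Z = jωL = j·1458·0.00184 = 0 + j2.682 Ω
Step 3 — Series combination: Z_total = R + L = 537 + j2.682 Ω = 537∠0.3° Ω.
Step 4 — Power factor: PF = cos(φ) = Re(Z)/|Z| = 537/537 = 1.
Step 5 — Type: Im(Z) = 2.682 ⇒ lagging (phase φ = 0.3°).

PF = 1 (lagging, φ = 0.3°)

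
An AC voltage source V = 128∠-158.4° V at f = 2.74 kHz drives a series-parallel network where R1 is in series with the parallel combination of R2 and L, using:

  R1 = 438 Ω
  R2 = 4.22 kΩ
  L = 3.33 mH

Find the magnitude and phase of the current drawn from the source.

Step 1 — Angular frequency: ω = 2π·f = 2π·2740 = 1.722e+04 rad/s.
Step 2 — Component impedances:
  R1: Z = R = 438 Ω
  R2: Z = R = 4220 Ω
  L: Z = jωL = j·1.722e+04·0.00333 = 0 + j57.33 Ω
Step 3 — Parallel branch: R2 || L = 1/(1/R2 + 1/L) = 0.7787 + j57.32 Ω.
Step 4 — Series with R1: Z_total = R1 + (R2 || L) = 438.8 + j57.32 Ω = 442.5∠7.4° Ω.
Step 5 — Source phasor: V = 128∠-158.4° V = -119 - j47.12 V.
Step 6 — Ohm's law: I = V / Z_total = (-119 - j47.12) / (438.8 + j57.32) = -0.2805 - j0.07075 A.
Step 7 — Convert to polar: |I| = 0.2893 A, ∠I = -165.8°.

I = 0.2893∠-165.8° A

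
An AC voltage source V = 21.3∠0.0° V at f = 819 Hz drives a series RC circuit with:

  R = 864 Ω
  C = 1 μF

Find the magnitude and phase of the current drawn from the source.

Step 1 — Angular frequency: ω = 2π·f = 2π·819 = 5146 rad/s.
Step 2 — Component impedances:
  R: Z = R = 864 Ω
  C: Z = 1/(jωC) = -j/(ω·C) = 0 - j194.3 Ω
Step 3 — Series combination: Z_total = R + C = 864 - j194.3 Ω = 885.6∠-12.7° Ω.
Step 4 — Source phasor: V = 21.3∠0.0° V = 21.3 V.
Step 5 — Ohm's law: I = V / Z_total = (21.3) / (864 - j194.3) = 0.02347 + j0.005278 A.
Step 6 — Convert to polar: |I| = 0.02405 A, ∠I = 12.7°.

I = 0.02405∠12.7° A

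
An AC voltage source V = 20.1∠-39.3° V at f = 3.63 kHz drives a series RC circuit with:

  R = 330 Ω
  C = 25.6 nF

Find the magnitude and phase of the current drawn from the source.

Step 1 — Angular frequency: ω = 2π·f = 2π·3630 = 2.281e+04 rad/s.
Step 2 — Component impedances:
  R: Z = R = 330 Ω
  C: Z = 1/(jωC) = -j/(ω·C) = 0 - j1713 Ω
Step 3 — Series combination: Z_total = R + C = 330 - j1713 Ω = 1744∠-79.1° Ω.
Step 4 — Source phasor: V = 20.1∠-39.3° V = 15.55 - j12.73 V.
Step 5 — Ohm's law: I = V / Z_total = (15.55 - j12.73) / (330 - j1713) = 0.008855 + j0.007376 A.
Step 6 — Convert to polar: |I| = 0.01152 A, ∠I = 39.8°.

I = 0.01152∠39.8° A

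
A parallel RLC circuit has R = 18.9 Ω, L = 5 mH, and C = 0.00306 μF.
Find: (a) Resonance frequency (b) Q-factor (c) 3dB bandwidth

Step 1 — Resonance: ω₀ = 1/√(LC) = 1/√(0.005·3.06e-09) = 2.557e+05 rad/s.
Step 2 — f₀ = ω₀/(2π) = 4.069e+04 Hz.
Step 3 — Parallel Q: Q = R/(ω₀L) = 18.9/(2.557e+05·0.005) = 0.01479.
Step 4 — Bandwidth: Δω = ω₀/Q = 1.729e+07 rad/s; BW = Δω/(2π) = 2.752e+06 Hz.

(a) f₀ = 4.069e+04 Hz  (b) Q = 0.01479  (c) BW = 2.752e+06 Hz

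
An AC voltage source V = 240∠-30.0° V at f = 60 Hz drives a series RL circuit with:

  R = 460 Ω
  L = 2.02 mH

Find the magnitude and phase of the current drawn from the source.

Step 1 — Angular frequency: ω = 2π·f = 2π·60 = 377 rad/s.
Step 2 — Component impedances:
  R: Z = R = 460 Ω
  L: Z = jωL = j·377·0.00202 = 0 + j0.7615 Ω
Step 3 — Series combination: Z_total = R + L = 460 + j0.7615 Ω = 460∠0.1° Ω.
Step 4 — Source phasor: V = 240∠-30.0° V = 207.8 - j120 V.
Step 5 — Ohm's law: I = V / Z_total = (207.8 - j120) / (460 + j0.7615) = 0.4514 - j0.2616 A.
Step 6 — Convert to polar: |I| = 0.5217 A, ∠I = -30.1°.

I = 0.5217∠-30.1° A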